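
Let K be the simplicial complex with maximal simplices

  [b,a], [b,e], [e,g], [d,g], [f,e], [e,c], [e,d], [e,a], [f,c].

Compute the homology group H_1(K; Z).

H_1 ≅ Z^3.

Order the vertices as a < b < c < d < e < f < g. Listing each simplex with vertices in this order, K has dimension 1 with simplices:

  0-simplices (7): a, b, c, d, e, f, g
  1-simplices (9): ab, ae, be, ce, cf, de, dg, ef, eg

giving chain groups C_0 ≅ Z^7, C_1 ≅ Z^9.

∂_1: C_1 → C_0 sends each edge [p,q] (with p < q) to q − p. For instance
  ∂ae = e − a.
The 7×9 boundary matrix has rank 6 and Smith normal form diag(1,1,1,1,1,1).

Computing H_k = (kernel of ∂_k) / (image of ∂_{k+1}):

  H_1: rank ker ∂_1 − rank ∂_2 = (9 − 6) − 0 = 3, and there is no ∂_2, so H_1 ≅ Z^3.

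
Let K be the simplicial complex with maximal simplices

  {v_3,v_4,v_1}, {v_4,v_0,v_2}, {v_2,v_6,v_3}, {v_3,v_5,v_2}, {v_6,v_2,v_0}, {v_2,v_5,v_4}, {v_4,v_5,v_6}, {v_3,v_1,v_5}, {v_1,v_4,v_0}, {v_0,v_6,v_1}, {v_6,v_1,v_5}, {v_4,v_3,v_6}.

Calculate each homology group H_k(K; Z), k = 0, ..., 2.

We work with the vertex ordering v_0 < v_1 < v_2 < v_3 < v_4 < v_5 < v_6. The simplices of K, each written with vertices in increasing order, are:

  0-simplices (7): [v_0], [v_1], [v_2], [v_3], [v_4], [v_5], [v_6]
  1-simplices (18): (18 of them)
  2-simplices (12): (12 of them)

giving chain groups C_0 ≅ Z^7, C_1 ≅ Z^18, C_2 ≅ Z^12.

The boundary map ∂_1: C_1 → C_0 maps an edge to its endpoints' difference, ∂[p,q] = q − p. For instance
  ∂[v_4,v_5] = [v_5] − [v_4].
The resulting 7×18 matrix has rank 6, and its Smith normal form has invariant factors (1,1,1,1,1,1).

∂_2: C_2 → C_1 sends each 2-simplex [p,q,r] to [q,r] − [p,r] + [p,q]. For instance
  ∂[v_1,v_3,v_5] = [v_3,v_5] − [v_1,v_5] + [v_1,v_3],
  ∂[v_0,v_1,v_4] = [v_1,v_4] − [v_0,v_4] + [v_0,v_1].
The 18×12 boundary matrix has rank 12 and Smith normal form diag(1,1,1,1,1,1,1,1,1,1,1,2).

Computing H_k = (kernel of ∂_k) / (image of ∂_{k+1}):

  H_0: rank C_0 − rank ∂_1 = 7 − 6 = 1, and the invariant factors of ∂_1 are all 1, so H_0 ≅ Z.
  H_1: rank ker ∂_1 − rank ∂_2 = (18 − 6) − 12 = 0, and ∂_2 has invariant factor 2 > 1, so H_1 ≅ Z/2.
  H_2: rank ker ∂_2 − rank ∂_3 = (12 − 12) − 0 = 0, and there is no ∂_3, so H_2 ≅ 0.

H_0 = Z,  H_1 = Z/2,  H_2 = 0.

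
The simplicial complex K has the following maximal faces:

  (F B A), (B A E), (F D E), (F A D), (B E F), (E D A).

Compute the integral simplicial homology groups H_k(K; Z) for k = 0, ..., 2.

Fix the vertex order A < B < D < E < F and write every simplex with vertices in increasing order. Then dim K = 2 and the simplices of K are:

  0-simplices (5): A, B, D, E, F
  1-simplices (9): AB, AD, AE, AF, BE, BF, DE, DF, EF
  2-simplices (6): ABE, ABF, ADE, ADF, BEF, DEF

giving chain groups C_0 ≅ Z^5, C_1 ≅ Z^9, C_2 ≅ Z^6.

Boundary ∂_1: C_1 → C_0 is given by ∂[p,q] = [q] − [p]. For instance
  ∂DE = E − D.
The 5×9 boundary matrix has rank 4 and Smith normal form diag(1,1,1,1).

∂_2: C_2 → C_1 acts by ∂[p,q,r] = [q,r] − [p,r] + [p,q]. For instance
  ∂ABE = BE − AE + AB,
  ∂ADE = DE − AE + AD.
This gives a 9×6 integer matrix of rank 5; reducing to Smith normal form yields diagonal entries (1,1,1,1,1).

Now H_k = ker ∂_k / im ∂_{k+1}, so:

  H_0: rank C_0 − rank ∂_1 = 5 − 4 = 1, and the invariant factors of ∂_1 are all 1, so H_0 = Z.
  H_1: rank ker ∂_1 − rank ∂_2 = (9 − 4) − 5 = 0, and the invariant factors of ∂_2 are all 1, so H_1 = 0.
  H_2: rank ker ∂_2 − rank ∂_3 = (6 − 5) − 0 = 1, and there is no ∂_3, so H_2 = Z.

(K is a triangulation of the 2-sphere S^2.)

H_0 ≅ Z,  H_1 = 0,  H_2 ≅ Z.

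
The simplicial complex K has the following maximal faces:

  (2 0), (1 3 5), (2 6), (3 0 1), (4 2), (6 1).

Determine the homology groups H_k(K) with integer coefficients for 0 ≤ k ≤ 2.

H_0 ≅ Z,  H_1 ≅ Z,  H_2 = 0.

Fix the vertex order 0 < 1 < 2 < 3 < 4 < 5 < 6 and write every simplex with vertices in increasing order. Then dim K = 2 and the simplices of K are:

  0-simplices (7): [0], [1], [2], [3], [4], [5], [6]
  1-simplices (9): [0,1], [0,2], [0,3], [1,3], [1,5], [1,6], [2,4], [2,6], [3,5]
  2-simplices (2): [0,1,3], [1,3,5]

giving chain groups C_0 ≅ Z^7, C_1 ≅ Z^9, C_2 ≅ Z^2.

Boundary ∂_1: C_1 → C_0 is given by ∂[p,q] = [q] − [p]. For instance
  ∂[0,1] = [1] − [0].
The 7×9 boundary matrix has rank 6 and Smith normal form diag(1,1,1,1,1,1).

The boundary map ∂_2: C_2 → C_1 maps a triangle to the signed sum of its edges. For instance
  ∂[0,1,3] = [1,3] − [0,3] + [0,1],
  ∂[1,3,5] = [3,5] − [1,5] + [1,3].
This gives a 9×2 integer matrix of rank 2; reducing to Smith normal form yields diagonal entries (1,1).

Computing H_k = (kernel of ∂_k) / (image of ∂_{k+1}):

  H_0: rank C_0 − rank ∂_1 = 7 − 6 = 1, and the invariant factors of ∂_1 are all 1, so H_0 ≅ Z.
  H_1: rank ker ∂_1 − rank ∂_2 = (9 − 6) − 2 = 1, and the invariant factors of ∂_2 are all 1, so H_1 ≅ Z.
  H_2: rank ker ∂_2 − rank ∂_3 = (2 − 2) − 0 = 0, and there is no ∂_3, so H_2 ≅ 0.

As a check, the Euler characteristic is 7 − 9 + 2 = 0, which agrees with 1 − 1 + 0 = 0.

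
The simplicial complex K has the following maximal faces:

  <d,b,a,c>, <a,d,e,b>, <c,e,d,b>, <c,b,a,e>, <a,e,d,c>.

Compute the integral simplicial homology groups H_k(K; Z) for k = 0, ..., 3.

Order the vertices as a < b < c < d < e. Listing each simplex with vertices in this order, K has dimension 3 with simplices:

  0-simplices (5): a, b, c, d, e
  1-simplices (10): ab, ac, ad, ae, bc, bd, be, cd, ce, de
  2-simplices (10): abc, abd, abe, acd, ace, ade, bcd, bce, bde, cde
  3-simplices (5): abcd, abce, abde, acde, bcde

Hence C_0 ≅ Z^5, C_1 ≅ Z^10, C_2 ≅ Z^10, C_3 ≅ Z^5.

∂_1: C_1 → C_0 sends each edge [p,q] (with p < q) to q − p. For instance
  ∂ad = d − a.
The 5×10 boundary matrix has rank 4 and Smith normal form diag(1,1,1,1).

The boundary map ∂_2: C_2 → C_1 sends each 2-simplex [p,q,r] to [q,r] − [p,r] + [p,q]. For instance
  ∂bce = ce − be + bc,
  ∂bcd = cd − bd + bc.
As a 10×10 matrix over Z this has rank 6, with invariant factors (1,1,1,1,1,1).

Boundary ∂_3: C_3 → C_2 sends each 3-simplex σ to the alternating sum Σ_i (−1)^i (σ with its i-th vertex removed). For instance
  ∂abcd = bcd − acd + abd − abc,
  ∂bcde = cde − bde + bce − bcd.
The resulting 10×5 matrix has rank 4, and its Smith normal form has invariant factors (1,1,1,1).

Computing H_k = (kernel of ∂_k) / (image of ∂_{k+1}):

  H_0: rank C_0 − rank ∂_1 = 5 − 4 = 1, and the invariant factors of ∂_1 are all 1, so H_0 ≅ Z.
  H_1: rank ker ∂_1 − rank ∂_2 = (10 − 4) − 6 = 0, and the invariant factors of ∂_2 are all 1, so H_1 ≅ 0.
  H_2: rank ker ∂_2 − rank ∂_3 = (10 − 6) − 4 = 0, and the invariant factors of ∂_3 are all 1, so H_2 ≅ 0.
  H_3: rank ker ∂_3 − rank ∂_4 = (5 − 4) − 0 = 1, and there is no ∂_4, so H_3 ≅ Z.

As a check, the Euler characteristic is 5 − 10 + 10 − 5 = 0, which agrees with 1 − 0 + 0 − 1 = 0.

H_0 ≅ Z,  H_1 = 0,  H_2 = 0,  H_3 ≅ Z.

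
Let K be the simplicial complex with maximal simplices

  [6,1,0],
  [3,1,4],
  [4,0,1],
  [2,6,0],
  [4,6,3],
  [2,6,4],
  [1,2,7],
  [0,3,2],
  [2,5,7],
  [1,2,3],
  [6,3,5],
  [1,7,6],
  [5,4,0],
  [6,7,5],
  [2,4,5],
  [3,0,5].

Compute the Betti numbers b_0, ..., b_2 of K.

Fix the vertex order 0 < 1 < 2 < 3 < 4 < 5 < 6 < 7 and write every simplex with vertices in increasing order. Then dim K = 2 and the simplices of K are:

  0-simplices (8): [0], [1], [2], [3], [4], [5], [6], [7]
  1-simplices (24): (24 of them)
  2-simplices (16): [0,1,4], [0,1,6], [0,2,3], [0,2,6], [0,3,5], [0,4,5], [1,2,3], [1,2,7], [1,3,4], [1,6,7], [2,4,5], [2,4,6], [2,5,7], [3,4,6], [3,5,6], [5,6,7]

Hence C_0 ≅ Z^8, C_1 ≅ Z^24, C_2 ≅ Z^16.

Boundary ∂_1: C_1 → C_0 maps an edge to its endpoints' difference, ∂[p,q] = q − p.
The 8×24 boundary matrix has rank 7 and Smith normal form diag(1,1,1,1,1,1,1).

The boundary map ∂_2: C_2 → C_1 acts by ∂[p,q,r] = [q,r] − [p,r] + [p,q]. For instance
  ∂[3,5,6] = [5,6] − [3,6] + [3,5],
  ∂[0,1,4] = [1,4] − [0,4] + [0,1].
The resulting 24×16 matrix has rank 15, and its Smith normal form has invariant factors (1,1,1,1,1,1,1,1,1,1,1,1,1,1,1).

Now H_k = ker ∂_k / im ∂_{k+1}, so:

  H_0: rank C_0 − rank ∂_1 = 8 − 7 = 1, and the invariant factors of ∂_1 are all 1, so H_0 ≅ Z.
  H_1: rank ker ∂_1 − rank ∂_2 = (24 − 7) − 15 = 2, and the invariant factors of ∂_2 are all 1, so H_1 ≅ Z^2.
  H_2: rank ker ∂_2 − rank ∂_3 = (16 − 15) − 0 = 1, and there is no ∂_3, so H_2 ≅ Z.

As a check, the Euler characteristic is 8 − 24 + 16 = 0, which agrees with 1 − 2 + 1 = 0.

Hence the Betti numbers are b_0 = 1, b_1 = 2, b_2 = 1.

b_0 = 1, b_1 = 2, b_2 = 1.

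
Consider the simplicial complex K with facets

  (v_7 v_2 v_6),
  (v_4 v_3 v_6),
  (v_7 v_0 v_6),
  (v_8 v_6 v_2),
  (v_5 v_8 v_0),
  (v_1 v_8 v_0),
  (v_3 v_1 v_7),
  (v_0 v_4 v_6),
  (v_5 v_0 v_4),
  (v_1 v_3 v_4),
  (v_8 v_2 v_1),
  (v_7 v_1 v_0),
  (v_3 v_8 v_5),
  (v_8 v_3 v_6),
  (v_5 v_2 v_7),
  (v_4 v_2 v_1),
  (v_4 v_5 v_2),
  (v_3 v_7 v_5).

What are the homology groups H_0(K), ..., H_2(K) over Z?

H_0 = Z,  H_1 = Z^2,  H_2 = Z.

Fix the vertex order v_0 < v_1 < v_2 < v_3 < v_4 < v_5 < v_6 < v_7 < v_8 and write every simplex with vertices in increasing order. Then dim K = 2 and the simplices of K are:

  0-simplices (9): [v_0], [v_1], [v_2], [v_3], [v_4], [v_5], [v_6], [v_7], [v_8]
  1-simplices (27): (27 of them)
  2-simplices (18): (18 of them)

giving chain groups C_0 ≅ Z^9, C_1 ≅ Z^27, C_2 ≅ Z^18.

∂_1: C_1 → C_0 sends each edge [p,q] (with p < q) to q − p. For instance
  ∂[v_6,v_8] = [v_8] − [v_6].
This gives a 9×27 integer matrix of rank 8; reducing to Smith normal form yields diagonal entries (1,1,1,1,1,1,1,1).

Boundary ∂_2: C_2 → C_1 acts by ∂[p,q,r] = [q,r] − [p,r] + [p,q]. For instance
  ∂[v_3,v_6,v_8] = [v_6,v_8] − [v_3,v_8] + [v_3,v_6],
  ∂[v_0,v_6,v_7] = [v_6,v_7] − [v_0,v_7] + [v_0,v_6].
This gives a 27×18 integer matrix of rank 17; reducing to Smith normal form yields diagonal entries (1,1,1,1,1,1,1,1,1,1,1,1,1,1,1,1,1).

Now H_k = ker ∂_k / im ∂_{k+1}, so:

  H_0: rank C_0 − rank ∂_1 = 9 − 8 = 1, and the invariant factors of ∂_1 are all 1, so H_0 ≅ Z.
  H_1: rank ker ∂_1 − rank ∂_2 = (27 − 8) − 17 = 2, and the invariant factors of ∂_2 are all 1, so H_1 ≅ Z^2.
  H_2: rank ker ∂_2 − rank ∂_3 = (18 − 17) − 0 = 1, and there is no ∂_3, so H_2 ≅ Z.

As a check, the Euler characteristic is 9 − 27 + 18 = 0, which agrees with 1 − 2 + 1 = 0.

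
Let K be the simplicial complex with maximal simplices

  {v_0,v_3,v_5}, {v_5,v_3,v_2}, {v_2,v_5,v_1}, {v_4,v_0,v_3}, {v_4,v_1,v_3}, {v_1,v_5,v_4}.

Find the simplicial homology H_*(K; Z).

We work with the vertex ordering v_0 < v_1 < v_2 < v_3 < v_4 < v_5. The simplices of K, each written with vertices in increasing order, are:

  0-simplices (6): [v_0], [v_1], [v_2], [v_3], [v_4], [v_5]
  1-simplices (12): [v_0,v_3], [v_0,v_4], [v_0,v_5], [v_1,v_2], [v_1,v_3], [v_1,v_4], [v_1,v_5], [v_2,v_3], [v_2,v_5], [v_3,v_4], [v_3,v_5], [v_4,v_5]
  2-simplices (6): [v_0,v_3,v_4], [v_0,v_3,v_5], [v_1,v_2,v_5], [v_1,v_3,v_4], [v_1,v_4,v_5], [v_2,v_3,v_5]

so the chain groups are C_0 ≅ Z^6, C_1 ≅ Z^12, C_2 ≅ Z^6.

The boundary map ∂_1: C_1 → C_0 sends each edge [p,q] (with p < q) to q − p. For instance
  ∂[v_1,v_4] = [v_4] − [v_1].
The 6×12 boundary matrix has rank 5 and Smith normal form diag(1,1,1,1,1).

∂_2: C_2 → C_1 maps a triangle to the signed sum of its edges. For instance
  ∂[v_1,v_3,v_4] = [v_3,v_4] − [v_1,v_4] + [v_1,v_3],
  ∂[v_0,v_3,v_5] = [v_3,v_5] − [v_0,v_5] + [v_0,v_3].
The resulting 12×6 matrix has rank 6, and its Smith normal form has invariant factors (1,1,1,1,1,1).

Computing H_k = (kernel of ∂_k) / (image of ∂_{k+1}):

  H_0: rank C_0 − rank ∂_1 = 6 − 5 = 1, and the invariant factors of ∂_1 are all 1, so H_0 ≅ Z.
  H_1: rank ker ∂_1 − rank ∂_2 = (12 − 5) − 6 = 1, and the invariant factors of ∂_2 are all 1, so H_1 ≅ Z.
  H_2: rank ker ∂_2 − rank ∂_3 = (6 − 6) − 0 = 0, and there is no ∂_3, so H_2 ≅ 0.

H_0 = Z,  H_1 = Z,  H_2 = 0.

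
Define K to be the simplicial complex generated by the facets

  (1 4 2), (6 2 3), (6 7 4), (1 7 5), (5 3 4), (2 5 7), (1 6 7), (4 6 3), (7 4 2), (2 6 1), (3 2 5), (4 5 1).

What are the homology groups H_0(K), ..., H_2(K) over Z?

H_0 = Z,  H_1 = Z/2,  H_2 = 0.

Fix the vertex order 1 < 2 < 3 < 4 < 5 < 6 < 7 and write every simplex with vertices in increasing order. Then dim K = 2 and the simplices of K are:

  0-simplices (7): [1], [2], [3], [4], [5], [6], [7]
  1-simplices (18): [1,2], [1,4], [1,5], [1,6], [1,7], [2,3], [2,4], [2,5], [2,6], [2,7], [3,4], [3,5], [3,6], [4,5], [4,6], [4,7], [5,7], [6,7]
  2-simplices (12): [1,2,4], [1,2,6], [1,4,5], [1,5,7], [1,6,7], [2,3,5], [2,3,6], [2,4,7], [2,5,7], [3,4,5], [3,4,6], [4,6,7]

giving chain groups C_0 ≅ Z^7, C_1 ≅ Z^18, C_2 ≅ Z^12.

Boundary ∂_1: C_1 → C_0 sends each edge [p,q] (with p < q) to q − p. For instance
  ∂[2,7] = [7] − [2].
As a 7×18 matrix over Z this has rank 6, with invariant factors (1,1,1,1,1,1).

The boundary map ∂_2: C_2 → C_1 sends each 2-simplex [p,q,r] to [q,r] − [p,r] + [p,q]. For instance
  ∂[4,6,7] = [6,7] − [4,7] + [4,6],
  ∂[1,5,7] = [5,7] − [1,7] + [1,5].
This gives a 18×12 integer matrix of rank 12; reducing to Smith normal form yields diagonal entries (1,1,1,1,1,1,1,1,1,1,1,2).

Computing H_k = (kernel of ∂_k) / (image of ∂_{k+1}):

  H_0: rank C_0 − rank ∂_1 = 7 − 6 = 1, and the invariant factors of ∂_1 are all 1, so H_0 = Z.
  H_1: rank ker ∂_1 − rank ∂_2 = (18 − 6) − 12 = 0, and ∂_2 has invariant factor 2 > 1, so H_1 = Z/2.
  H_2: rank ker ∂_2 − rank ∂_3 = (12 − 12) − 0 = 0, and there is no ∂_3, so H_2 = 0.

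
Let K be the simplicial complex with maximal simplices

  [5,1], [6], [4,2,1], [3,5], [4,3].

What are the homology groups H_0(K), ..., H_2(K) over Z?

H_0 = Z^2,  H_1 = Z,  H_2 = 0.

Take the total order 1 < 2 < 3 < 4 < 5 < 6 on the vertex set. Then K (dimension 2) consists of the simplices:

  0-simplices (6): [1], [2], [3], [4], [5], [6]
  1-simplices (6): [1,2], [1,4], [1,5], [2,4], [3,4], [3,5]
  2-simplices (1): [1,2,4]

giving chain groups C_0 ≅ Z^6, C_1 ≅ Z^6, C_2 ≅ Z^1.

∂_1: C_1 → C_0 sends each edge [p,q] (with p < q) to q − p.
This gives a 6×6 integer matrix of rank 4; reducing to Smith normal form yields diagonal entries (1,1,1,1).

The boundary map ∂_2: C_2 → C_1 maps a triangle to the signed sum of its edges. For instance
  ∂[1,2,4] = [2,4] − [1,4] + [1,2].
The 6×1 boundary matrix has rank 1 and Smith normal form diag(1).

Reading off H_k = ker ∂_k / im ∂_{k+1}:

  H_0: rank C_0 − rank ∂_1 = 6 − 4 = 2, and the invariant factors of ∂_1 are all 1, so H_0 = Z^2.
  H_1: rank ker ∂_1 − rank ∂_2 = (6 − 4) − 1 = 1, and the invariant factors of ∂_2 are all 1, so H_1 = Z.
  H_2: rank ker ∂_2 − rank ∂_3 = (1 − 1) − 0 = 0, and there is no ∂_3, so H_2 = 0.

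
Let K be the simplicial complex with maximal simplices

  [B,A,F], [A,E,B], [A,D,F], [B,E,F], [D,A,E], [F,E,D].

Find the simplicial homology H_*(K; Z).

K has 5 vertices, 9 edges, 6 triangles.
rank ∂_0 = 0, rank ∂_1 = 4 ⇒ b_0 = 5 − 0 − 4 = 1; all invariant factors of ∂_1 are 1 so no torsion. So H_0 ≅ Z.
rank ∂_1 = 4, rank ∂_2 = 5 ⇒ b_1 = 9 − 4 − 5 = 0; all invariant factors of ∂_2 are 1 so no torsion. So H_1 ≅ 0.
rank ∂_2 = 5, rank ∂_3 = 0 ⇒ b_2 = 6 − 5 − 0 = 1. So H_2 ≅ Z.

H_0 = Z,  H_1 = 0,  H_2 = Z.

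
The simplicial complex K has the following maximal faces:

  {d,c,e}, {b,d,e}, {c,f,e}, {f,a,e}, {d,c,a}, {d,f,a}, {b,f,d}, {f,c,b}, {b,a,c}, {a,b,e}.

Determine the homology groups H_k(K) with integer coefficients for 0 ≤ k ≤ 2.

Take the total order a < b < c < d < e < f on the vertex set. Then K (dimension 2) consists of the simplices:

  0-simplices (6): a, b, c, d, e, f
  1-simplices (15): ab, ac, ad, ae, af, bc, bd, be, bf, cd, ce, cf, de, df, ef
  2-simplices (10): abc, abe, acd, adf, aef, bcf, bde, bdf, cde, cef

so the chain groups are C_0 ≅ Z^6, C_1 ≅ Z^15, C_2 ≅ Z^10.

The boundary map ∂_1: C_1 → C_0 is given by ∂[p,q] = [q] − [p].
The 6×15 boundary matrix has rank 5 and Smith normal form diag(1,1,1,1,1).

Boundary ∂_2: C_2 → C_1 sends each 2-simplex [p,q,r] to [q,r] − [p,r] + [p,q]. For instance
  ∂abc = bc − ac + ab,
  ∂cef = ef − cf + ce.
This gives a 15×10 integer matrix of rank 10; reducing to Smith normal form yields diagonal entries (1,1,1,1,1,1,1,1,1,2).

Reading off H_k = ker ∂_k / im ∂_{k+1}:

  H_0: rank C_0 − rank ∂_1 = 6 − 5 = 1, and the invariant factors of ∂_1 are all 1, so H_0 = Z.
  H_1: rank ker ∂_1 − rank ∂_2 = (15 − 5) − 10 = 0, and ∂_2 has invariant factor 2 > 1, so H_1 = Z/2.
  H_2: rank ker ∂_2 − rank ∂_3 = (10 − 10) − 0 = 0, and there is no ∂_3, so H_2 = 0.

As a check, the Euler characteristic is 6 − 15 + 10 = 1, which agrees with 1 − 0 + 0 = 1.

H_0 = Z,  H_1 = Z/2,  H_2 = 0.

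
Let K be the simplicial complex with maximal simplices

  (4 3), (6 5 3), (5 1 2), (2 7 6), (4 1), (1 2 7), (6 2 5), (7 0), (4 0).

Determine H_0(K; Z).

K has 8 vertices, 14 edges, 5 triangles.
rank ∂_0 = 0, rank ∂_1 = 7 ⇒ b_0 = 8 − 0 − 7 = 1; all invariant factors of ∂_1 are 1 so no torsion. So H_0 = Z.

H_0 = Z.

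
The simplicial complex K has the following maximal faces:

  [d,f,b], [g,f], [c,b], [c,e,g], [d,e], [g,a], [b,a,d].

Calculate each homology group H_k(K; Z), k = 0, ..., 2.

We work with the vertex ordering a < b < c < d < e < f < g. The simplices of K, each written with vertices in increasing order, are:

  0-simplices (7): a, b, c, d, e, f, g
  1-simplices (12): ab, ad, ag, bc, bd, bf, ce, cg, de, df, eg, fg
  2-simplices (3): abd, bdf, ceg

so the chain groups are C_0 ≅ Z^7, C_1 ≅ Z^12, C_2 ≅ Z^3.

∂_1: C_1 → C_0 is given by ∂[p,q] = [q] − [p].
As a 7×12 matrix over Z this has rank 6, with invariant factors (1,1,1,1,1,1).

∂_2: C_2 → C_1 sends each 2-simplex [p,q,r] to [q,r] − [p,r] + [p,q]. For instance
  ∂abd = bd − ad + ab,
  ∂ceg = eg − cg + ce.
As a 12×3 matrix over Z this has rank 3, with invariant factors (1,1,1).

Now H_k = ker ∂_k / im ∂_{k+1}, so:

  H_0: rank C_0 − rank ∂_1 = 7 − 6 = 1, and the invariant factors of ∂_1 are all 1, so H_0 ≅ Z.
  H_1: rank ker ∂_1 − rank ∂_2 = (12 − 6) − 3 = 3, and the invariant factors of ∂_2 are all 1, so H_1 ≅ Z^3.
  H_2: rank ker ∂_2 − rank ∂_3 = (3 − 3) − 0 = 0, and there is no ∂_3, so H_2 ≅ 0.

As a check, the Euler characteristic is 7 − 12 + 3 = -2, which agrees with 1 − 3 + 0 = -2.

H_0 ≅ Z,  H_1 ≅ Z^3,  H_2 = 0.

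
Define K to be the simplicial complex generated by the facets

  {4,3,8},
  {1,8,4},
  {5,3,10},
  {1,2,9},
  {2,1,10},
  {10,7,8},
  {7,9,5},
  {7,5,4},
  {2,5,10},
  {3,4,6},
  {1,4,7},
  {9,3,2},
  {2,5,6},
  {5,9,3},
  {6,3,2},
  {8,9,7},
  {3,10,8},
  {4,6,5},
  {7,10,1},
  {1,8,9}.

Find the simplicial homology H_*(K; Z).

Order the vertices as 1 < 2 < 3 < 4 < 5 < 6 < 7 < 8 < 9 < 10. Listing each simplex with vertices in this order, K has dimension 2 with simplices:

  0-simplices (10): [1], [2], [3], [4], [5], [6], [7], [8], [9], [10]
  1-simplices (30): (30 of them)
  2-simplices (20): (20 of them)

so the chain groups are C_0 ≅ Z^10, C_1 ≅ Z^30, C_2 ≅ Z^20.

∂_1: C_1 → C_0 maps an edge to its endpoints' difference, ∂[p,q] = q − p.
The resulting 10×30 matrix has rank 9, and its Smith normal form has invariant factors (1,1,1,1,1,1,1,1,1).

∂_2: C_2 → C_1 sends each 2-simplex [p,q,r] to [q,r] − [p,r] + [p,q]. For instance
  ∂[3,4,8] = [4,8] − [3,8] + [3,4],
  ∂[2,3,6] = [3,6] − [2,6] + [2,3].
As a 30×20 matrix over Z this has rank 20, with invariant factors (1,1,1,1,1,1,1,1,1,1,1,1,1,1,1,1,1,1,1,2).

From H_k ≅ ker(∂_k) / im(∂_{k+1}) we obtain:

  H_0: rank C_0 − rank ∂_1 = 10 − 9 = 1, and the invariant factors of ∂_1 are all 1, so H_0 = Z.
  H_1: rank ker ∂_1 − rank ∂_2 = (30 − 9) − 20 = 1, and ∂_2 has invariant factor 2 > 1, so H_1 = Z ⊕ Z/2Z.
  H_2: rank ker ∂_2 − rank ∂_3 = (20 − 20) − 0 = 0, and there is no ∂_3, so H_2 = 0.

(K is a triangulation of the Klein bottle.)

H_0 ≅ Z,  H_1 ≅ Z ⊕ Z/2Z,  H_2 = 0.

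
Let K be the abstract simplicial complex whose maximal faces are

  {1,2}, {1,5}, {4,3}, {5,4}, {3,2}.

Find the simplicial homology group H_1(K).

H_1 ≅ Z.

K has 5 vertices, 5 edges.
rank ∂_1 = 4, rank ∂_2 = 0 ⇒ b_1 = 5 − 4 − 0 = 1. So H_1 ≅ Z.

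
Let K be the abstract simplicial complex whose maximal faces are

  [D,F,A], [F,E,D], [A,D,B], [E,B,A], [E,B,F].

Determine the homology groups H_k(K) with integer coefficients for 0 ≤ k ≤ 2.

K has 5 vertices, 10 edges, 5 triangles.
rank ∂_0 = 0, rank ∂_1 = 4 ⇒ b_0 = 5 − 0 − 4 = 1; all invariant factors of ∂_1 are 1 so no torsion. So H_0 = Z.
rank ∂_1 = 4, rank ∂_2 = 5 ⇒ b_1 = 10 − 4 − 5 = 1; all invariant factors of ∂_2 are 1 so no torsion. So H_1 = Z.
rank ∂_2 = 5, rank ∂_3 = 0 ⇒ b_2 = 5 − 5 − 0 = 0. So H_2 = 0.

H_0 ≅ Z,  H_1 ≅ Z,  H_2 = 0.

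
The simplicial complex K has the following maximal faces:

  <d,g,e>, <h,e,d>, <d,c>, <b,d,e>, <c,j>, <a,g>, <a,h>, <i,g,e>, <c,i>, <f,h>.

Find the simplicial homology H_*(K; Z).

Fix the vertex order a < b < c < d < e < f < g < h < i < j and write every simplex with vertices in increasing order. Then dim K = 2 and the simplices of K are:

  0-simplices (10): a, b, c, d, e, f, g, h, i, j
  1-simplices (15): ag, ah, bd, be, cd, ci, cj, de, dg, dh, eg, eh, ei, fh, gi
  2-simplices (4): bde, deg, deh, egi

Hence C_0 ≅ Z^10, C_1 ≅ Z^15, C_2 ≅ Z^4.

Boundary ∂_1: C_1 → C_0 maps an edge to its endpoints' difference, ∂[p,q] = q − p. For instance
  ∂gi = i − g.
The 10×15 boundary matrix has rank 9 and Smith normal form diag(1,1,1,1,1,1,1,1,1).

The boundary map ∂_2: C_2 → C_1 maps a triangle to the signed sum of its edges. For instance
  ∂bde = de − be + bd,
  ∂deg = eg − dg + de.
As a 15×4 matrix over Z this has rank 4, with invariant factors (1,1,1,1).

From H_k ≅ ker(∂_k) / im(∂_{k+1}) we obtain:

  H_0: rank C_0 − rank ∂_1 = 10 − 9 = 1, and the invariant factors of ∂_1 are all 1, so H_0 = Z.
  H_1: rank ker ∂_1 − rank ∂_2 = (15 − 9) − 4 = 2, and the invariant factors of ∂_2 are all 1, so H_1 = Z^2.
  H_2: rank ker ∂_2 − rank ∂_3 = (4 − 4) − 0 = 0, and there is no ∂_3, so H_2 = 0.

As a check, the Euler characteristic is 10 − 15 + 4 = -1, which agrees with 1 − 2 + 0 = -1.

H_0 ≅ Z,  H_1 ≅ Z^2,  H_2 = 0.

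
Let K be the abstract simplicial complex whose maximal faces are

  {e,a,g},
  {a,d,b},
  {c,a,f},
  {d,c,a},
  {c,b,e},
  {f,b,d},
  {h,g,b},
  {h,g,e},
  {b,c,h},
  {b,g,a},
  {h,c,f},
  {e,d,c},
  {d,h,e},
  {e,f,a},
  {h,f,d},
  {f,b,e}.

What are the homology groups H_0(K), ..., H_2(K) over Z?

H_0 = Z,  H_1 = Z^2,  H_2 = Z.

K has 8 vertices, 24 edges, 16 triangles.
rank ∂_0 = 0, rank ∂_1 = 7 ⇒ b_0 = 8 − 0 − 7 = 1; all invariant factors of ∂_1 are 1 so no torsion. So H_0 = Z.
rank ∂_1 = 7, rank ∂_2 = 15 ⇒ b_1 = 24 − 7 − 15 = 2; all invariant factors of ∂_2 are 1 so no torsion. So H_1 = Z^2.
rank ∂_2 = 15, rank ∂_3 = 0 ⇒ b_2 = 16 − 15 − 0 = 1. So H_2 = Z.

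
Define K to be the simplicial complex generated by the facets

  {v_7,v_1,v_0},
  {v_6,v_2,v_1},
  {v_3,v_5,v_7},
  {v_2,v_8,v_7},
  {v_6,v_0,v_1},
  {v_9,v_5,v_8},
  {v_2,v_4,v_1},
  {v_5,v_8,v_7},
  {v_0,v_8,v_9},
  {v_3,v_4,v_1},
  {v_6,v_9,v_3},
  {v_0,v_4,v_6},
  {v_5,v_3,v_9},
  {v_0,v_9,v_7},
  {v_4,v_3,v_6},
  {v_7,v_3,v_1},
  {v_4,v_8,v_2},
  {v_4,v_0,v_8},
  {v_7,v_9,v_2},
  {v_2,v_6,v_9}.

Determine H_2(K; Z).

H_2 ≅ 0.

Take the total order v_0 < v_1 < v_2 < v_3 < v_4 < v_5 < v_6 < v_7 < v_8 < v_9 on the vertex set. Then K (dimension 2) consists of the simplices:

  0-simplices (10): [v_0], [v_1], [v_2], [v_3], [v_4], [v_5], [v_6], [v_7], [v_8], [v_9]
  1-simplices (30): (30 of them)
  2-simplices (20): (20 of them)

Hence C_0 ≅ Z^10, C_1 ≅ Z^30, C_2 ≅ Z^20.

The boundary map ∂_1: C_1 → C_0 is given by ∂[p,q] = [q] − [p]. For instance
  ∂[v_1,v_4] = [v_4] − [v_1].
As a 10×30 matrix over Z this has rank 9, with invariant factors (1,1,1,1,1,1,1,1,1).

The boundary map ∂_2: C_2 → C_1 acts by ∂[p,q,r] = [q,r] − [p,r] + [p,q]. For instance
  ∂[v_1,v_3,v_4] = [v_3,v_4] − [v_1,v_4] + [v_1,v_3],
  ∂[v_3,v_5,v_9] = [v_5,v_9] − [v_3,v_9] + [v_3,v_5].
This gives a 30×20 integer matrix of rank 20; reducing to Smith normal form yields diagonal entries (1,1,1,1,1,1,1,1,1,1,1,1,1,1,1,1,1,1,1,2).

Now H_k = ker ∂_k / im ∂_{k+1}, so:

  H_2: rank ker ∂_2 − rank ∂_3 = (20 − 20) − 0 = 0, and there is no ∂_3, so H_2 ≅ 0.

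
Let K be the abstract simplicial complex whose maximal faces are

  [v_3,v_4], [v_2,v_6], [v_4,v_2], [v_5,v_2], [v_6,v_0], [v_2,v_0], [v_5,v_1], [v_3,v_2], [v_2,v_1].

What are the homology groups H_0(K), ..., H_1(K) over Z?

H_0 = Z,  H_1 = Z^3.

We work with the vertex ordering v_0 < v_1 < v_2 < v_3 < v_4 < v_5 < v_6. The simplices of K, each written with vertices in increasing order, are:

  0-simplices (7): [v_0], [v_1], [v_2], [v_3], [v_4], [v_5], [v_6]
  1-simplices (9): [v_0,v_2], [v_0,v_6], [v_1,v_2], [v_1,v_5], [v_2,v_3], [v_2,v_4], [v_2,v_5], [v_2,v_6], [v_3,v_4]

Hence C_0 ≅ Z^7, C_1 ≅ Z^9.

The boundary map ∂_1: C_1 → C_0 maps an edge to its endpoints' difference, ∂[p,q] = q − p. For instance
  ∂[v_2,v_3] = [v_3] − [v_2].
The resulting 7×9 matrix has rank 6, and its Smith normal form has invariant factors (1,1,1,1,1,1).

From H_k ≅ ker(∂_k) / im(∂_{k+1}) we obtain:

  H_0: rank C_0 − rank ∂_1 = 7 − 6 = 1, and the invariant factors of ∂_1 are all 1, so H_0 = Z.
  H_1: rank ker ∂_1 − rank ∂_2 = (9 − 6) − 0 = 3, and there is no ∂_2, so H_1 = Z^3.

As a check, the Euler characteristic is 7 − 9 = -2, which agrees with 1 − 3 = -2.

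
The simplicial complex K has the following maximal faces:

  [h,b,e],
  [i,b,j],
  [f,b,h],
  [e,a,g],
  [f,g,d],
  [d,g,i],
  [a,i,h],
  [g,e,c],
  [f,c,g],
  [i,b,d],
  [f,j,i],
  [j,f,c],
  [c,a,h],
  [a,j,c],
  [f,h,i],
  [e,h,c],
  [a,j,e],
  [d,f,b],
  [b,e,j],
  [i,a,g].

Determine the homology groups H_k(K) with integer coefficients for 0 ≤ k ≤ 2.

H_0 ≅ Z,  H_1 ≅ Z ⊕ Z_2,  H_2 = 0.

Fix the vertex order a < b < c < d < e < f < g < h < i < j and write every simplex with vertices in increasing order. Then dim K = 2 and the simplices of K are:

  0-simplices (10): a, b, c, d, e, f, g, h, i, j
  1-simplices (30): ac, ae, ag, ah, ai, aj, bd, be, bf, bh, bi, bj, ce, cf, cg, ch, cj, df, dg, di, eg, eh, ej, fg, fh, fi, fj, gi, hi, ij
  2-simplices (20): ach, acj, aeg, aej, agi, ahi, bdf, bdi, beh, bej, bfh, bij, ceg, ceh, cfg, cfj, dfg, dgi, fhi, fij

so the chain groups are C_0 ≅ Z^10, C_1 ≅ Z^30, C_2 ≅ Z^20.

∂_1: C_1 → C_0 is given by ∂[p,q] = [q] − [p]. For instance
  ∂cf = f − c.
The resulting 10×30 matrix has rank 9, and its Smith normal form has invariant factors (1,1,1,1,1,1,1,1,1).

The boundary map ∂_2: C_2 → C_1 sends each 2-simplex [p,q,r] to [q,r] − [p,r] + [p,q]. For instance
  ∂ceg = eg − cg + ce,
  ∂dgi = gi − di + dg.
The 30×20 boundary matrix has rank 20 and Smith normal form diag(1,1,1,1,1,1,1,1,1,1,1,1,1,1,1,1,1,1,1,2).

From H_k ≅ ker(∂_k) / im(∂_{k+1}) we obtain:

  H_0: rank C_0 − rank ∂_1 = 10 − 9 = 1, and the invariant factors of ∂_1 are all 1, so H_0 ≅ Z.
  H_1: rank ker ∂_1 − rank ∂_2 = (30 − 9) − 20 = 1, and ∂_2 has invariant factor 2 > 1, so H_1 ≅ Z ⊕ Z_2.
  H_2: rank ker ∂_2 − rank ∂_3 = (20 − 20) − 0 = 0, and there is no ∂_3, so H_2 ≅ 0.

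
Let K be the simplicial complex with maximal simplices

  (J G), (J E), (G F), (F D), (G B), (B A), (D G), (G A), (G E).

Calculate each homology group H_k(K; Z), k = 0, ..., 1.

We work with the vertex ordering A < B < D < E < F < G < J. The simplices of K, each written with vertices in increasing order, are:

  0-simplices (7): A, B, D, E, F, G, J
  1-simplices (9): AB, AG, BG, DF, DG, EG, EJ, FG, GJ

so the chain groups are C_0 ≅ Z^7, C_1 ≅ Z^9.

The boundary map ∂_1: C_1 → C_0 is given by ∂[p,q] = [q] − [p]. For instance
  ∂GJ = J − G.
The 7×9 boundary matrix has rank 6 and Smith normal form diag(1,1,1,1,1,1).

Computing H_k = (kernel of ∂_k) / (image of ∂_{k+1}):

  H_0: rank C_0 − rank ∂_1 = 7 − 6 = 1, and the invariant factors of ∂_1 are all 1, so H_0 = Z.
  H_1: rank ker ∂_1 − rank ∂_2 = (9 − 6) − 0 = 3, and there is no ∂_2, so H_1 = Z^3.

H_0 ≅ Z,  H_1 ≅ Z^3.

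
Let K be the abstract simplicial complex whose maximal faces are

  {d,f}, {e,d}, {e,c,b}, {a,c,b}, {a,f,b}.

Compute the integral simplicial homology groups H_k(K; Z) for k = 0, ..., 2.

Order the vertices as a < b < c < d < e < f. Listing each simplex with vertices in this order, K has dimension 2 with simplices:

  0-simplices (6): a, b, c, d, e, f
  1-simplices (9): ab, ac, af, bc, be, bf, ce, de, df
  2-simplices (3): abc, abf, bce

giving chain groups C_0 ≅ Z^6, C_1 ≅ Z^9, C_2 ≅ Z^3.

The boundary map ∂_1: C_1 → C_0 sends each edge [p,q] (with p < q) to q − p.
As a 6×9 matrix over Z this has rank 5, with invariant factors (1,1,1,1,1).

Boundary ∂_2: C_2 → C_1 sends each 2-simplex [p,q,r] to [q,r] − [p,r] + [p,q]. For instance
  ∂abf = bf − af + ab,
  ∂bce = ce − be + bc.
As a 9×3 matrix over Z this has rank 3, with invariant factors (1,1,1).

Computing H_k = (kernel of ∂_k) / (image of ∂_{k+1}):

  H_0: rank C_0 − rank ∂_1 = 6 − 5 = 1, and the invariant factors of ∂_1 are all 1, so H_0 ≅ Z.
  H_1: rank ker ∂_1 − rank ∂_2 = (9 − 5) − 3 = 1, and the invariant factors of ∂_2 are all 1, so H_1 ≅ Z.
  H_2: rank ker ∂_2 − rank ∂_3 = (3 − 3) − 0 = 0, and there is no ∂_3, so H_2 ≅ 0.

H_0 = Z,  H_1 = Z,  H_2 = 0.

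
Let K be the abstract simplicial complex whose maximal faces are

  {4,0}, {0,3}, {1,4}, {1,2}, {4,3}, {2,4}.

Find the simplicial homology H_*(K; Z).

Fix the vertex order 0 < 1 < 2 < 3 < 4 and write every simplex with vertices in increasing order. Then dim K = 1 and the simplices of K are:

  0-simplices (5): [0], [1], [2], [3], [4]
  1-simplices (6): [0,3], [0,4], [1,2], [1,4], [2,4], [3,4]

so the chain groups are C_0 ≅ Z^5, C_1 ≅ Z^6.

Boundary ∂_1: C_1 → C_0 sends each edge [p,q] (with p < q) to q − p. For instance
  ∂[2,4] = [4] − [2].
This gives a 5×6 integer matrix of rank 4; reducing to Smith normal form yields diagonal entries (1,1,1,1).

Computing H_k = (kernel of ∂_k) / (image of ∂_{k+1}):

  H_0: rank C_0 − rank ∂_1 = 5 − 4 = 1, and the invariant factors of ∂_1 are all 1, so H_0 = Z.
  H_1: rank ker ∂_1 − rank ∂_2 = (6 − 4) − 0 = 2, and there is no ∂_2, so H_1 = Z^2.

H_0 = Z,  H_1 = Z^2.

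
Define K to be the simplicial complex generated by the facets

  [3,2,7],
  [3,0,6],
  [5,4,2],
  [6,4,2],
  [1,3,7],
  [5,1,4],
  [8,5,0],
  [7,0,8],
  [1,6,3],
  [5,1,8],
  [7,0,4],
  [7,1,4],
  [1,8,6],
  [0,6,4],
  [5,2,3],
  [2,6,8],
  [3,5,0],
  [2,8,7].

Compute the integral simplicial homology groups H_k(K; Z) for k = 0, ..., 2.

K has 9 vertices, 27 edges, 18 triangles.
rank ∂_0 = 0, rank ∂_1 = 8 ⇒ b_0 = 9 − 0 − 8 = 1; all invariant factors of ∂_1 are 1 so no torsion. So H_0 ≅ Z.
rank ∂_1 = 8, rank ∂_2 = 17 ⇒ b_1 = 27 − 8 − 17 = 2; all invariant factors of ∂_2 are 1 so no torsion. So H_1 ≅ Z^2.
rank ∂_2 = 17, rank ∂_3 = 0 ⇒ b_2 = 18 − 17 − 0 = 1. So H_2 ≅ Z.

H_0 ≅ Z,  H_1 ≅ Z^2,  H_2 ≅ Z.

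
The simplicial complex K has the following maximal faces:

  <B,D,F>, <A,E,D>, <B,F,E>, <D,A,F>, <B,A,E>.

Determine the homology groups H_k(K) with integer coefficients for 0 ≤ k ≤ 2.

H_0 = Z,  H_1 = Z,  H_2 = 0.

Fix the vertex order A < B < D < E < F and write every simplex with vertices in increasing order. Then dim K = 2 and the simplices of K are:

  0-simplices (5): A, B, D, E, F
  1-simplices (10): AB, AD, AE, AF, BD, BE, BF, DE, DF, EF
  2-simplices (5): ABE, ADE, ADF, BDF, BEF

Hence C_0 ≅ Z^5, C_1 ≅ Z^10, C_2 ≅ Z^5.

Boundary ∂_1: C_1 → C_0 maps an edge to its endpoints' difference, ∂[p,q] = q − p.
The resulting 5×10 matrix has rank 4, and its Smith normal form has invariant factors (1,1,1,1).

Boundary ∂_2: C_2 → C_1 sends each 2-simplex [p,q,r] to [q,r] − [p,r] + [p,q]. For instance
  ∂ADF = DF − AF + AD,
  ∂ABE = BE − AE + AB.
This gives a 10×5 integer matrix of rank 5; reducing to Smith normal form yields diagonal entries (1,1,1,1,1).

From H_k ≅ ker(∂_k) / im(∂_{k+1}) we obtain:

  H_0: rank C_0 − rank ∂_1 = 5 − 4 = 1, and the invariant factors of ∂_1 are all 1, so H_0 = Z.
  H_1: rank ker ∂_1 − rank ∂_2 = (10 − 4) − 5 = 1, and the invariant factors of ∂_2 are all 1, so H_1 = Z.
  H_2: rank ker ∂_2 − rank ∂_3 = (5 − 5) − 0 = 0, and there is no ∂_3, so H_2 = 0.

As a check, the Euler characteristic is 5 − 10 + 5 = 0, which agrees with 1 − 1 + 0 = 0.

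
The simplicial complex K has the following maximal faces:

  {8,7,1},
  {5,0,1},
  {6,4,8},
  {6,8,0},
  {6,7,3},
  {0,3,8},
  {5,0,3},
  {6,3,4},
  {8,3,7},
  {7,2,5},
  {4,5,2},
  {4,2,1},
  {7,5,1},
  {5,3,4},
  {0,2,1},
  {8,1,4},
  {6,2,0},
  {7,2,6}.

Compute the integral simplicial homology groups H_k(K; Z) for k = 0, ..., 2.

Order the vertices as 0 < 1 < 2 < 3 < 4 < 5 < 6 < 7 < 8. Listing each simplex with vertices in this order, K has dimension 2 with simplices:

  0-simplices (9): [0], [1], [2], [3], [4], [5], [6], [7], [8]
  1-simplices (27): (27 of them)
  2-simplices (18): [0,1,2], [0,1,5], [0,2,6], [0,3,5], [0,3,8], [0,6,8], [1,2,4], [1,4,8], [1,5,7], [1,7,8], [2,4,5], [2,5,7], [2,6,7], [3,4,5], [3,4,6], [3,6,7], [3,7,8], [4,6,8]

giving chain groups C_0 ≅ Z^9, C_1 ≅ Z^27, C_2 ≅ Z^18.

The boundary map ∂_1: C_1 → C_0 maps an edge to its endpoints' difference, ∂[p,q] = q − p. For instance
  ∂[0,6] = [6] − [0].
This gives a 9×27 integer matrix of rank 8; reducing to Smith normal form yields diagonal entries (1,1,1,1,1,1,1,1).

The boundary map ∂_2: C_2 → C_1 sends each 2-simplex [p,q,r] to [q,r] − [p,r] + [p,q]. For instance
  ∂[1,7,8] = [7,8] − [1,8] + [1,7],
  ∂[2,4,5] = [4,5] − [2,5] + [2,4].
As a 27×18 matrix over Z this has rank 18, with invariant factors (1,1,1,1,1,1,1,1,1,1,1,1,1,1,1,1,1,2).

Now H_k = ker ∂_k / im ∂_{k+1}, so:

  H_0: rank C_0 − rank ∂_1 = 9 − 8 = 1, and the invariant factors of ∂_1 are all 1, so H_0 = Z.
  H_1: rank ker ∂_1 − rank ∂_2 = (27 − 8) − 18 = 1, and ∂_2 has invariant factor 2 > 1, so H_1 = Z ⊕ Z/2Z.
  H_2: rank ker ∂_2 − rank ∂_3 = (18 − 18) − 0 = 0, and there is no ∂_3, so H_2 = 0.

As a check, the Euler characteristic is 9 − 27 + 18 = 0, which agrees with 1 − 1 + 0 = 0.

H_0 = Z,  H_1 = Z ⊕ Z/2Z,  H_2 = 0.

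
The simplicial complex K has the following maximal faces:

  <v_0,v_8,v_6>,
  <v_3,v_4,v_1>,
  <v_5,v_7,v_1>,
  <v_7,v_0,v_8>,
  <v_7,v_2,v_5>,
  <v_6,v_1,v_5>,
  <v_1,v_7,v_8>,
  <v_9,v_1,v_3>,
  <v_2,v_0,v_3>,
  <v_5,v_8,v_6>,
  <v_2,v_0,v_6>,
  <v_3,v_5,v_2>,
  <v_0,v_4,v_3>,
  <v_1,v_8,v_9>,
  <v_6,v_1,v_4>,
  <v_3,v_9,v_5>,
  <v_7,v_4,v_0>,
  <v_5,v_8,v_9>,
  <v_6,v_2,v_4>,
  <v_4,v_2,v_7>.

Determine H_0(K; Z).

H_0 ≅ Z.

We work with the vertex ordering v_0 < v_1 < v_2 < v_3 < v_4 < v_5 < v_6 < v_7 < v_8 < v_9. The simplices of K, each written with vertices in increasing order, are:

  0-simplices (10): [v_0], [v_1], [v_2], [v_3], [v_4], [v_5], [v_6], [v_7], [v_8], [v_9]
  1-simplices (30): (30 of them)
  2-simplices (20): (20 of them)

Hence C_0 ≅ Z^10, C_1 ≅ Z^30, C_2 ≅ Z^20.

The boundary map ∂_1: C_1 → C_0 is given by ∂[p,q] = [q] − [p].
As a 10×30 matrix over Z this has rank 9, with invariant factors (1,1,1,1,1,1,1,1,1).

The boundary map ∂_2: C_2 → C_1 acts by ∂[p,q,r] = [q,r] − [p,r] + [p,q]. For instance
  ∂[v_1,v_5,v_6] = [v_5,v_6] − [v_1,v_6] + [v_1,v_5],
  ∂[v_1,v_8,v_9] = [v_8,v_9] − [v_1,v_9] + [v_1,v_8].
The 30×20 boundary matrix has rank 20 and Smith normal form diag(1,1,1,1,1,1,1,1,1,1,1,1,1,1,1,1,1,1,1,2).

From H_k ≅ ker(∂_k) / im(∂_{k+1}) we obtain:

  H_0: rank C_0 − rank ∂_1 = 10 − 9 = 1, and the invariant factors of ∂_1 are all 1, so H_0 = Z.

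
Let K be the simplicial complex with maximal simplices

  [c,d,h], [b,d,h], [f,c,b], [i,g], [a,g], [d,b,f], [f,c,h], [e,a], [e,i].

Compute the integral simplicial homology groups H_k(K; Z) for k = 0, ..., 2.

Order the vertices as a < b < c < d < e < f < g < h < i. Listing each simplex with vertices in this order, K has dimension 2 with simplices:

  0-simplices (9): a, b, c, d, e, f, g, h, i
  1-simplices (14): ae, ag, bc, bd, bf, bh, cd, cf, ch, df, dh, ei, fh, gi
  2-simplices (5): bcf, bdf, bdh, cdh, cfh

giving chain groups C_0 ≅ Z^9, C_1 ≅ Z^14, C_2 ≅ Z^5.

The boundary map ∂_1: C_1 → C_0 is given by ∂[p,q] = [q] − [p]. For instance
  ∂df = f − d.
This gives a 9×14 integer matrix of rank 7; reducing to Smith normal form yields diagonal entries (1,1,1,1,1,1,1).

The boundary map ∂_2: C_2 → C_1 acts by ∂[p,q,r] = [q,r] − [p,r] + [p,q]. For instance
  ∂bcf = cf − bf + bc,
  ∂bdf = df − bf + bd.
The resulting 14×5 matrix has rank 5, and its Smith normal form has invariant factors (1,1,1,1,1).

Reading off H_k = ker ∂_k / im ∂_{k+1}:

  H_0: rank C_0 − rank ∂_1 = 9 − 7 = 2, and the invariant factors of ∂_1 are all 1, so H_0 ≅ Z^2.
  H_1: rank ker ∂_1 − rank ∂_2 = (14 − 7) − 5 = 2, and the invariant factors of ∂_2 are all 1, so H_1 ≅ Z^2.
  H_2: rank ker ∂_2 − rank ∂_3 = (5 − 5) − 0 = 0, and there is no ∂_3, so H_2 ≅ 0.

As a check, the Euler characteristic is 9 − 14 + 5 = 0, which agrees with 2 − 2 + 0 = 0.

H_0 ≅ Z^2,  H_1 ≅ Z^2,  H_2 = 0.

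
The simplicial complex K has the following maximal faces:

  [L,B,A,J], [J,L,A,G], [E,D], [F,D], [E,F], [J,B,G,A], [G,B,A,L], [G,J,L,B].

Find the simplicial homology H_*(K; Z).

Take the total order A < B < D < E < F < G < J < L on the vertex set. Then K (dimension 3) consists of the simplices:

  0-simplices (8): A, B, D, E, F, G, J, L
  1-simplices (13): AB, AG, AJ, AL, BG, BJ, BL, DE, DF, EF, GJ, GL, JL
  2-simplices (10): ABG, ABJ, ABL, AGJ, AGL, AJL, BGJ, BGL, BJL, GJL
  3-simplices (5): ABGJ, ABGL, ABJL, AGJL, BGJL

Hence C_0 ≅ Z^8, C_1 ≅ Z^13, C_2 ≅ Z^10, C_3 ≅ Z^5.

The boundary map ∂_1: C_1 → C_0 is given by ∂[p,q] = [q] − [p]. For instance
  ∂AJ = J − A.
The resulting 8×13 matrix has rank 6, and its Smith normal form has invariant factors (1,1,1,1,1,1).

Boundary ∂_2: C_2 → C_1 sends each 2-simplex [p,q,r] to [q,r] − [p,r] + [p,q]. For instance
  ∂ABJ = BJ − AJ + AB,
  ∂BGL = GL − BL + BG.
The resulting 13×10 matrix has rank 6, and its Smith normal form has invariant factors (1,1,1,1,1,1).

∂_3: C_3 → C_2 sends each 3-simplex σ to the alternating sum Σ_i (−1)^i (σ with its i-th vertex removed). For instance
  ∂BGJL = GJL − BJL + BGL − BGJ,
  ∂ABJL = BJL − AJL + ABL − ABJ.
This gives a 10×5 integer matrix of rank 4; reducing to Smith normal form yields diagonal entries (1,1,1,1).

From H_k ≅ ker(∂_k) / im(∂_{k+1}) we obtain:

  H_0: rank C_0 − rank ∂_1 = 8 − 6 = 2, and the invariant factors of ∂_1 are all 1, so H_0 = Z^2.
  H_1: rank ker ∂_1 − rank ∂_2 = (13 − 6) − 6 = 1, and the invariant factors of ∂_2 are all 1, so H_1 = Z.
  H_2: rank ker ∂_2 − rank ∂_3 = (10 − 6) − 4 = 0, and the invariant factors of ∂_3 are all 1, so H_2 = 0.
  H_3: rank ker ∂_3 − rank ∂_4 = (5 − 4) − 0 = 1, and there is no ∂_4, so H_3 = Z.

As a check, the Euler characteristic is 8 − 13 + 10 − 5 = 0, which agrees with 2 − 1 + 0 − 1 = 0.

H_0 ≅ Z^2,  H_1 ≅ Z,  H_2 = 0,  H_3 ≅ Z.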